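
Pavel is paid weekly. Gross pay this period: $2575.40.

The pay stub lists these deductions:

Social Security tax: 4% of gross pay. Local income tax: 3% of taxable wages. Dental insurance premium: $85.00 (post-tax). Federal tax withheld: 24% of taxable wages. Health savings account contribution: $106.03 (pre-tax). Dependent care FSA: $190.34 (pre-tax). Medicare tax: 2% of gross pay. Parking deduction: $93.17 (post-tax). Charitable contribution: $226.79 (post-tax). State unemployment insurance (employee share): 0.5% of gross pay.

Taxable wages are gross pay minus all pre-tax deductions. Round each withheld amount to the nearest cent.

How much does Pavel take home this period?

$1091.32

Health savings account contribution: $106.03
Dependent care FSA: $190.34
Pre-tax total = $106.03 + $190.34 = $296.37
Taxable wages = $2575.40 − $296.37 = $2279.03
Local income tax: $2279.03 × 0.03 = $68.37
Federal tax withheld: $2279.03 × 0.24 = $546.97
Social Security tax: $2575.40 × 0.04 = $103.02
State unemployment insurance (employee share): $2575.40 × 0.005 = $12.88
Medicare tax: $2575.40 × 0.02 = $51.51
Charitable contribution: $226.79
Parking deduction: $93.17
Dental insurance premium: $85.00
Total deductions = $106.03 + $190.34 + $68.37 + $546.97 + $103.02 + $12.88 + $51.51 + $226.79 + $93.17 + $85.00 = $1484.08
Net pay = $2575.40 − $1484.08 = $1091.32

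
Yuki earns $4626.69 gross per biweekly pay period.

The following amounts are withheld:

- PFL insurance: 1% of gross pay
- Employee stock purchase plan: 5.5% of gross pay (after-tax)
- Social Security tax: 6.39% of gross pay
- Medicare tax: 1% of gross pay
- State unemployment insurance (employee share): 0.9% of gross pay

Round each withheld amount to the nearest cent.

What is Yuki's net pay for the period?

$3942.39

Social Security tax: $4626.69 × 0.0639 = $295.65
State unemployment insurance (employee share): $4626.69 × 0.009 = $41.64
PFL insurance: $4626.69 × 0.01 = $46.27
Medicare tax: $4626.69 × 0.01 = $46.27
Employee stock purchase plan: $4626.69 × 0.055 = $254.47
Total deductions = $295.65 + $41.64 + $46.27 + $46.27 + $254.47 = $684.30
Net pay = $4626.69 − $684.30 = $3942.39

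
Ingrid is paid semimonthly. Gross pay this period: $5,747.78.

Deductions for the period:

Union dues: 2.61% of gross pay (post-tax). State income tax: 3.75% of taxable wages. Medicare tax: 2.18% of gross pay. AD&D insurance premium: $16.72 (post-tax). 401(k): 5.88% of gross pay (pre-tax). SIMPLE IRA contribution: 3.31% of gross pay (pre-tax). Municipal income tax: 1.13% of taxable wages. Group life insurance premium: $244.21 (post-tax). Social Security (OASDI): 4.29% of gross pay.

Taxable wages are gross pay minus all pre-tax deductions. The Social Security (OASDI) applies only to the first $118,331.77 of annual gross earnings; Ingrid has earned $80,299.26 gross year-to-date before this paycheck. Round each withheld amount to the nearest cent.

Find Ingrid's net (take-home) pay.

401(k): $5,747.78 × 0.0588 = $337.97
SIMPLE IRA contribution: $5,747.78 × 0.0331 = $190.25
Pre-tax total = $337.97 + $190.25 = $528.22
Taxable wages = $5,747.78 − $528.22 = $5,219.56
Municipal income tax: $5,219.56 × 0.0113 = $58.98
State income tax: $5,219.56 × 0.0375 = $195.73
Social Security (OASDI): cap not yet reached, full $5,747.78 is subject → $5,747.78 × 0.0429 = $246.58
Medicare tax: $5,747.78 × 0.0218 = $125.30
Group life insurance premium: $244.21
Union dues: $5,747.78 × 0.0261 = $150.02
AD&D insurance premium: $16.72
Total deductions = $337.97 + $190.25 + $58.98 + $195.73 + $246.58 + $125.30 + $244.21 + $150.02 + $16.72 = $1,565.76
Net pay = $5,747.78 − $1,565.76 = $4,182.02

$4,182.02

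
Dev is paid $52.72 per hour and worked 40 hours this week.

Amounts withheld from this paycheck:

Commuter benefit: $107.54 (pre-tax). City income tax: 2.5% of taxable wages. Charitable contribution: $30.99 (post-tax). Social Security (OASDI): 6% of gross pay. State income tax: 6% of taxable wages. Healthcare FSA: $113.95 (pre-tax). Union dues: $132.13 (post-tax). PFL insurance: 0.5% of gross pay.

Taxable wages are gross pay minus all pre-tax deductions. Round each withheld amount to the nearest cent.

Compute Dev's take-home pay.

$1426.70

Gross pay: 40 × $52.72 = $2108.80
Commuter benefit: $107.54
Healthcare FSA: $113.95
Pre-tax total = $107.54 + $113.95 = $221.49
Taxable wages = $2108.80 − $221.49 = $1887.31
City income tax: $1887.31 × 0.025 = $47.18
State income tax: $1887.31 × 0.06 = $113.24
PFL insurance: $2108.80 × 0.005 = $10.54
Social Security (OASDI): $2108.80 × 0.06 = $126.53
Union dues: $132.13
Charitable contribution: $30.99
Total deductions = $107.54 + $113.95 + $47.18 + $113.24 + $10.54 + $126.53 + $132.13 + $30.99 = $682.10
Net pay = $2108.80 − $682.10 = $1426.70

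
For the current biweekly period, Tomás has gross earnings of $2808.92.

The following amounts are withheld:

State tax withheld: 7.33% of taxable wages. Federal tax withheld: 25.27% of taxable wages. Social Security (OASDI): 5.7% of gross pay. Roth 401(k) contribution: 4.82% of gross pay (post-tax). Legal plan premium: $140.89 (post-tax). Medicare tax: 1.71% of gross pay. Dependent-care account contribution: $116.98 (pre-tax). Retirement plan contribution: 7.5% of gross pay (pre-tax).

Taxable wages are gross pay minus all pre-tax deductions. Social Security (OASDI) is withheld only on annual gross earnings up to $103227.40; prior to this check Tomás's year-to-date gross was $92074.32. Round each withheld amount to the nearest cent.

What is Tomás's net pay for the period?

Retirement plan contribution: $2808.92 × 0.075 = $210.67
Dependent-care account contribution: $116.98
Pre-tax total = $210.67 + $116.98 = $327.65
Taxable wages = $2808.92 − $327.65 = $2481.27
Federal tax withheld: $2481.27 × 0.2527 = $627.02
State tax withheld: $2481.27 × 0.0733 = $181.88
Medicare tax: $2808.92 × 0.0171 = $48.03
Social Security (OASDI): cap not yet reached, full $2808.92 is subject → $2808.92 × 0.057 = $160.11
Roth 401(k) contribution: $2808.92 × 0.0482 = $135.39
Legal plan premium: $140.89
Total deductions = $210.67 + $116.98 + $627.02 + $181.88 + $48.03 + $160.11 + $135.39 + $140.89 = $1620.97
Net pay = $2808.92 − $1620.97 = $1187.95

$1187.95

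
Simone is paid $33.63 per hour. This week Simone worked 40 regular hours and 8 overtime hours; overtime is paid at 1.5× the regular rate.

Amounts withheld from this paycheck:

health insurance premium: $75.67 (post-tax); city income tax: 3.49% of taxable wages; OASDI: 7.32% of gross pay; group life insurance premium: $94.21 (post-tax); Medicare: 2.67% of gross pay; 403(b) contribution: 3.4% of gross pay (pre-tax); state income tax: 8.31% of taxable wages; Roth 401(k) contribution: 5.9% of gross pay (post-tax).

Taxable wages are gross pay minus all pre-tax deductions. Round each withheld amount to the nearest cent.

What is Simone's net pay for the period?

Regular pay: 40 × $33.63 = $1,345.20
Overtime pay: 8 × $33.63 × 1.5 = $403.56
Gross pay = $1,345.20 + $403.56 = $1,748.76
403(b) contribution: $1,748.76 × 0.034 = $59.46
Taxable wages = $1,748.76 − $59.46 = $1,689.30
State income tax: $1,689.30 × 0.0831 = $140.38
City income tax: $1,689.30 × 0.0349 = $58.96
Medicare: $1,748.76 × 0.0267 = $46.69
OASDI: $1,748.76 × 0.0732 = $128.01
Group life insurance premium: $94.21
Roth 401(k) contribution: $1,748.76 × 0.059 = $103.18
Health insurance premium: $75.67
Total deductions = $59.46 + $140.38 + $58.96 + $46.69 + $128.01 + $94.21 + $103.18 + $75.67 = $706.56
Net pay = $1,748.76 − $706.56 = $1,042.20

$1,042.20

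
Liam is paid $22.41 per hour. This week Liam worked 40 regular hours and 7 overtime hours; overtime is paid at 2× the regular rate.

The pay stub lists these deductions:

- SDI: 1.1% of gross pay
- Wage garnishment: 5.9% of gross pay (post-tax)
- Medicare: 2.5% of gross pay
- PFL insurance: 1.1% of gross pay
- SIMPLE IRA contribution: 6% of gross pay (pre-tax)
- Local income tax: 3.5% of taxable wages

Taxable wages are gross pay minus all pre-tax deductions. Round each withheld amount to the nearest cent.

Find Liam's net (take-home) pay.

Regular pay: 40 × $22.41 = $896.40
Overtime pay: 7 × $22.41 × 2 = $313.74
Gross pay = $896.40 + $313.74 = $1,210.14
SIMPLE IRA contribution: $1,210.14 × 0.06 = $72.61
Taxable wages = $1,210.14 − $72.61 = $1,137.53
Local income tax: $1,137.53 × 0.035 = $39.81
PFL insurance: $1,210.14 × 0.011 = $13.31
Medicare: $1,210.14 × 0.025 = $30.25
SDI: $1,210.14 × 0.011 = $13.31
Wage garnishment: $1,210.14 × 0.059 = $71.40
Total deductions = $72.61 + $39.81 + $13.31 + $30.25 + $13.31 + $71.40 = $240.69
Net pay = $1,210.14 − $240.69 = $969.45

$969.45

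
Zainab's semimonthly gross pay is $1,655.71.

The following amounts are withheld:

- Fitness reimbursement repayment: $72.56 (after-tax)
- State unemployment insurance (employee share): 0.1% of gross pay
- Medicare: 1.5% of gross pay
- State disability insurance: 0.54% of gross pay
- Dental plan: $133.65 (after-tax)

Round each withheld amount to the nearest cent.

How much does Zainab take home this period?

$1,414.06

State disability insurance: $1,655.71 × 0.0054 = $8.94
Medicare: $1,655.71 × 0.015 = $24.84
State unemployment insurance (employee share): $1,655.71 × 0.001 = $1.66
Dental plan: $133.65
Fitness reimbursement repayment: $72.56
Total deductions = $8.94 + $24.84 + $1.66 + $133.65 + $72.56 = $241.65
Net pay = $1,655.71 − $241.65 = $1,414.06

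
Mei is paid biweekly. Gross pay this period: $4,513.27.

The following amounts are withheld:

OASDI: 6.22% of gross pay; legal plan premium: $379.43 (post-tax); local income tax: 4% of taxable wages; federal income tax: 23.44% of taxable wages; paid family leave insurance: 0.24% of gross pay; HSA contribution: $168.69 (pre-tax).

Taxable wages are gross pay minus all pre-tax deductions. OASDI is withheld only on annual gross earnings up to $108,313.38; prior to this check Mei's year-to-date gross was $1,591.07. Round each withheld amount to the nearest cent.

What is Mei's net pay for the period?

$2,481.44

HSA contribution: $168.69
Taxable wages = $4,513.27 − $168.69 = $4,344.58
Local income tax: $4,344.58 × 0.04 = $173.78
Federal income tax: $4,344.58 × 0.2344 = $1,018.37
Paid family leave insurance: $4,513.27 × 0.0024 = $10.83
OASDI: cap not yet reached, full $4,513.27 is subject → $4,513.27 × 0.0622 = $280.73
Legal plan premium: $379.43
Total deductions = $168.69 + $173.78 + $1,018.37 + $10.83 + $280.73 + $379.43 = $2,031.83
Net pay = $4,513.27 − $2,031.83 = $2,481.44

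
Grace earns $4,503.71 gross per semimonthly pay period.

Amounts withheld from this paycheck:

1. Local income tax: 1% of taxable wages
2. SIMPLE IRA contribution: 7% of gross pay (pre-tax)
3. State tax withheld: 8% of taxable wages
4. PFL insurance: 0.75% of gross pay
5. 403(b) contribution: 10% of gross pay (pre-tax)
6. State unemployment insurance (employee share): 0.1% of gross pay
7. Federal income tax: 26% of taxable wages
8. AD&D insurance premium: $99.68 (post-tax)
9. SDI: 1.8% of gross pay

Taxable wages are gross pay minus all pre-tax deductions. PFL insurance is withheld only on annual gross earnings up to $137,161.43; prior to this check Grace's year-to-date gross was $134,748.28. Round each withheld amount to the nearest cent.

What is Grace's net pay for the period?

SIMPLE IRA contribution: $4,503.71 × 0.07 = $315.26
403(b) contribution: $4,503.71 × 0.1 = $450.37
Pre-tax total = $315.26 + $450.37 = $765.63
Taxable wages = $4,503.71 − $765.63 = $3,738.08
State tax withheld: $3,738.08 × 0.08 = $299.05
Federal income tax: $3,738.08 × 0.26 = $971.90
Local income tax: $3,738.08 × 0.01 = $37.38
State unemployment insurance (employee share): $4,503.71 × 0.001 = $4.50
SDI: $4,503.71 × 0.018 = $81.07
PFL insurance: only $137,161.43 − $134,748.28 = $2,413.15 of this check is subject → $2,413.15 × 0.0075 = $18.10
AD&D insurance premium: $99.68
Total deductions = $315.26 + $450.37 + $299.05 + $971.90 + $37.38 + $4.50 + $81.07 + $18.10 + $99.68 = $2,277.31
Net pay = $4,503.71 − $2,277.31 = $2,226.40

$2,226.40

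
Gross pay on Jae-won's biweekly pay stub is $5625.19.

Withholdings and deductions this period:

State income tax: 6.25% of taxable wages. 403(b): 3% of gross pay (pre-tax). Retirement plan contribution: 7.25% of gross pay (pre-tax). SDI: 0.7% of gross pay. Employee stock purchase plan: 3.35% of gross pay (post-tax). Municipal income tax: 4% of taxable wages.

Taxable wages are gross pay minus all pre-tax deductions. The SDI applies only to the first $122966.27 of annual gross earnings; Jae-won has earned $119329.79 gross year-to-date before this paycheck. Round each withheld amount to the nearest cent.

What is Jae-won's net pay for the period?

403(b): $5625.19 × 0.03 = $168.76
Retirement plan contribution: $5625.19 × 0.0725 = $407.83
Pre-tax total = $168.76 + $407.83 = $576.59
Taxable wages = $5625.19 − $576.59 = $5048.60
Municipal income tax: $5048.60 × 0.04 = $201.94
State income tax: $5048.60 × 0.0625 = $315.54
SDI: only $122966.27 − $119329.79 = $3636.48 of this check is subject → $3636.48 × 0.007 = $25.46
Employee stock purchase plan: $5625.19 × 0.0335 = $188.44
Total deductions = $168.76 + $407.83 + $201.94 + $315.54 + $25.46 + $188.44 = $1307.97
Net pay = $5625.19 − $1307.97 = $4317.22

$4317.22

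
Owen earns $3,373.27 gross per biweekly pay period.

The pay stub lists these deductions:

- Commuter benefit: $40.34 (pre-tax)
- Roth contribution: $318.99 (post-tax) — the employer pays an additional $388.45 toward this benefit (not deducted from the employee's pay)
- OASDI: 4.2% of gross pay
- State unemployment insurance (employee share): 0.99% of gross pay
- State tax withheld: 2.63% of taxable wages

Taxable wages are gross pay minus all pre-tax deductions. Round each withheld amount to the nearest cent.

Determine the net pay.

$2,751.20

Commuter benefit: $40.34
Taxable wages = $3,373.27 − $40.34 = $3,332.93
State tax withheld: $3,332.93 × 0.0263 = $87.66
State unemployment insurance (employee share): $3,373.27 × 0.0099 = $33.40
OASDI: $3,373.27 × 0.042 = $141.68
Roth contribution: $318.99
(Employer's $388.45 toward Roth contribution is not withheld from the employee.)
Total deductions = $40.34 + $87.66 + $33.40 + $141.68 + $318.99 = $622.07
Net pay = $3,373.27 − $622.07 = $2,751.20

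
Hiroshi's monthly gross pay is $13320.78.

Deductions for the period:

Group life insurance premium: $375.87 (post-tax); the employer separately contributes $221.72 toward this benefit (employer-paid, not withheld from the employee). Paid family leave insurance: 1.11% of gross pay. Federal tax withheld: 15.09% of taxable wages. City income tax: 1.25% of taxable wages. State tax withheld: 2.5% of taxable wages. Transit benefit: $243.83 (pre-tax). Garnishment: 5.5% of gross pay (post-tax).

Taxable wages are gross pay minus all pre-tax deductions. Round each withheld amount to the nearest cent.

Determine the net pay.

$9356.89

Transit benefit: $243.83
Taxable wages = $13320.78 − $243.83 = $13076.95
Federal tax withheld: $13076.95 × 0.1509 = $1973.31
City income tax: $13076.95 × 0.0125 = $163.46
State tax withheld: $13076.95 × 0.025 = $326.92
Paid family leave insurance: $13320.78 × 0.0111 = $147.86
Group life insurance premium: $375.87
Garnishment: $13320.78 × 0.055 = $732.64
(Employer's $221.72 toward group life insurance premium is not withheld from the employee.)
Total deductions = $243.83 + $1973.31 + $163.46 + $326.92 + $147.86 + $375.87 + $732.64 = $3963.89
Net pay = $13320.78 − $3963.89 = $9356.89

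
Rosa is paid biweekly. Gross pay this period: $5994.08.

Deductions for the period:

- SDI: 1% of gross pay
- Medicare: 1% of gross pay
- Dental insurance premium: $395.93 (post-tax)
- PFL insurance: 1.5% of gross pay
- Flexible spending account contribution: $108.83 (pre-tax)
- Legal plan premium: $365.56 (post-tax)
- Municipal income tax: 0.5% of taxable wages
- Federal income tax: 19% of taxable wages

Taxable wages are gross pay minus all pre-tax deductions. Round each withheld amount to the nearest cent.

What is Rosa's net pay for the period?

Flexible spending account contribution: $108.83
Taxable wages = $5994.08 − $108.83 = $5885.25
Federal income tax: $5885.25 × 0.19 = $1118.20
Municipal income tax: $5885.25 × 0.005 = $29.43
PFL insurance: $5994.08 × 0.015 = $89.91
SDI: $5994.08 × 0.01 = $59.94
Medicare: $5994.08 × 0.01 = $59.94
Legal plan premium: $365.56
Dental insurance premium: $395.93
Total deductions = $108.83 + $1118.20 + $29.43 + $89.91 + $59.94 + $59.94 + $365.56 + $395.93 = $2227.74
Net pay = $5994.08 − $2227.74 = $3766.34

$3766.34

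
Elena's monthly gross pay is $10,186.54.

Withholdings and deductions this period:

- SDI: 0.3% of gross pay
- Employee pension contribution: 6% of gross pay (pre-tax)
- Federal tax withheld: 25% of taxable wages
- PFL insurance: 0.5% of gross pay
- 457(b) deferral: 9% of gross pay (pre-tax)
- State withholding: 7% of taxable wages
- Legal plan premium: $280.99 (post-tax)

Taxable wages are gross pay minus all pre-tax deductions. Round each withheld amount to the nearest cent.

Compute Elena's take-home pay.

Employee pension contribution: $10,186.54 × 0.06 = $611.19
457(b) deferral: $10,186.54 × 0.09 = $916.79
Pre-tax total = $611.19 + $916.79 = $1,527.98
Taxable wages = $10,186.54 − $1,527.98 = $8,658.56
Federal tax withheld: $8,658.56 × 0.25 = $2,164.64
State withholding: $8,658.56 × 0.07 = $606.10
PFL insurance: $10,186.54 × 0.005 = $50.93
SDI: $10,186.54 × 0.003 = $30.56
Legal plan premium: $280.99
Total deductions = $611.19 + $916.79 + $2,164.64 + $606.10 + $50.93 + $30.56 + $280.99 = $4,661.20
Net pay = $10,186.54 − $4,661.20 = $5,525.34

$5,525.34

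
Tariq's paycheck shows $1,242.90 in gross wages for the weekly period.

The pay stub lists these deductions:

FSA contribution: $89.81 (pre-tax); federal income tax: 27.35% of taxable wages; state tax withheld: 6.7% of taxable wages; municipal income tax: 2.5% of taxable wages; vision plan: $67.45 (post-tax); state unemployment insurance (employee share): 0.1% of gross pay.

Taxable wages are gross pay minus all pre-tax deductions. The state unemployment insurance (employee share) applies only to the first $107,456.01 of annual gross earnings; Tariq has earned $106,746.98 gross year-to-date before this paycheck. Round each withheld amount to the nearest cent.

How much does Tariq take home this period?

FSA contribution: $89.81
Taxable wages = $1,242.90 − $89.81 = $1,153.09
Municipal income tax: $1,153.09 × 0.025 = $28.83
Federal income tax: $1,153.09 × 0.2735 = $315.37
State tax withheld: $1,153.09 × 0.067 = $77.26
State unemployment insurance (employee share): only $107,456.01 − $106,746.98 = $709.03 of this check is subject → $709.03 × 0.001 = $0.71
Vision plan: $67.45
Total deductions = $89.81 + $28.83 + $315.37 + $77.26 + $0.71 + $67.45 = $579.43
Net pay = $1,242.90 − $579.43 = $663.47

$663.47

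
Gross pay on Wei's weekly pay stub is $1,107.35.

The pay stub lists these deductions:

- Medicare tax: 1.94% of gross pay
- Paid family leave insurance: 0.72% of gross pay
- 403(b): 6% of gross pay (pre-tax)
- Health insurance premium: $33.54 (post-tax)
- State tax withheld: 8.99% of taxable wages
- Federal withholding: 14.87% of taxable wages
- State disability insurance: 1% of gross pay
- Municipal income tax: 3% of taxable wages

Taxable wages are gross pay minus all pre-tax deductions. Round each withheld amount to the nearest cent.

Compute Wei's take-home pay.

403(b): $1,107.35 × 0.06 = $66.44
Taxable wages = $1,107.35 − $66.44 = $1,040.91
Federal withholding: $1,040.91 × 0.1487 = $154.78
State tax withheld: $1,040.91 × 0.0899 = $93.58
Municipal income tax: $1,040.91 × 0.03 = $31.23
State disability insurance: $1,107.35 × 0.01 = $11.07
Paid family leave insurance: $1,107.35 × 0.0072 = $7.97
Medicare tax: $1,107.35 × 0.0194 = $21.48
Health insurance premium: $33.54
Total deductions = $66.44 + $154.78 + $93.58 + $31.23 + $11.07 + $7.97 + $21.48 + $33.54 = $420.09
Net pay = $1,107.35 − $420.09 = $687.26

$687.26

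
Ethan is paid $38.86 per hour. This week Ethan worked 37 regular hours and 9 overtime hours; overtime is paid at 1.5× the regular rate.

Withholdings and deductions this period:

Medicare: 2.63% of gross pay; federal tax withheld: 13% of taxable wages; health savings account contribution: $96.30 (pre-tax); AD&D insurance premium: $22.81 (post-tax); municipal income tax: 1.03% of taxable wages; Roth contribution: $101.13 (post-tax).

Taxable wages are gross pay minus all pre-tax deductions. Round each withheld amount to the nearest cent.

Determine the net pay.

Regular pay: 37 × $38.86 = $1,437.82
Overtime pay: 9 × $38.86 × 1.5 = $524.61
Gross pay = $1,437.82 + $524.61 = $1,962.43
Health savings account contribution: $96.30
Taxable wages = $1,962.43 − $96.30 = $1,866.13
Municipal income tax: $1,866.13 × 0.0103 = $19.22
Federal tax withheld: $1,866.13 × 0.13 = $242.60
Medicare: $1,962.43 × 0.0263 = $51.61
Roth contribution: $101.13
AD&D insurance premium: $22.81
Total deductions = $96.30 + $19.22 + $242.60 + $51.61 + $101.13 + $22.81 = $533.67
Net pay = $1,962.43 − $533.67 = $1,428.76

$1,428.76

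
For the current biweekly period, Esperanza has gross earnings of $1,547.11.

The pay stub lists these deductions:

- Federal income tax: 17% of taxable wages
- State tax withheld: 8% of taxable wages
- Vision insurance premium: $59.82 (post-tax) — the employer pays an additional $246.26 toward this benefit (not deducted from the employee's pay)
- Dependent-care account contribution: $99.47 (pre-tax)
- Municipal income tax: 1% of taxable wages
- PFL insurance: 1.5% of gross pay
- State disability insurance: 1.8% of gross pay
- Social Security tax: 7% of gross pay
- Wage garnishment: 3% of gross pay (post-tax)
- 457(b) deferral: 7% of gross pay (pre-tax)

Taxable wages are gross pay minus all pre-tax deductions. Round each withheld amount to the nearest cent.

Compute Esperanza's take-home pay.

Dependent-care account contribution: $99.47
457(b) deferral: $1,547.11 × 0.07 = $108.30
Pre-tax total = $99.47 + $108.30 = $207.77
Taxable wages = $1,547.11 − $207.77 = $1,339.34
Municipal income tax: $1,339.34 × 0.01 = $13.39
Federal income tax: $1,339.34 × 0.17 = $227.69
State tax withheld: $1,339.34 × 0.08 = $107.15
PFL insurance: $1,547.11 × 0.015 = $23.21
State disability insurance: $1,547.11 × 0.018 = $27.85
Social Security tax: $1,547.11 × 0.07 = $108.30
Wage garnishment: $1,547.11 × 0.03 = $46.41
Vision insurance premium: $59.82
(Employer's $246.26 toward vision insurance premium is not withheld from the employee.)
Total deductions = $99.47 + $108.30 + $13.39 + $227.69 + $107.15 + $23.21 + $27.85 + $108.30 + $46.41 + $59.82 = $821.59
Net pay = $1,547.11 − $821.59 = $725.52

$725.52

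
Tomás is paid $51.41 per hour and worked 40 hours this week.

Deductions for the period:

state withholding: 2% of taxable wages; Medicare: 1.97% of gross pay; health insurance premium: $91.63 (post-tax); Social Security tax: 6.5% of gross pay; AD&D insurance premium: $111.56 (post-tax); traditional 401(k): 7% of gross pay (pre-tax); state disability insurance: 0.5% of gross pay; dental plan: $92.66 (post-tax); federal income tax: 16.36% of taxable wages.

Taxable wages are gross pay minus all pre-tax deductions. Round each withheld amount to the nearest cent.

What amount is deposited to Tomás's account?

$1,081.01

Gross pay: 40 × $51.41 = $2,056.40
Traditional 401(k): $2,056.40 × 0.07 = $143.95
Taxable wages = $2,056.40 − $143.95 = $1,912.45
Federal income tax: $1,912.45 × 0.1636 = $312.88
State withholding: $1,912.45 × 0.02 = $38.25
State disability insurance: $2,056.40 × 0.005 = $10.28
Social Security tax: $2,056.40 × 0.065 = $133.67
Medicare: $2,056.40 × 0.0197 = $40.51
AD&D insurance premium: $111.56
Health insurance premium: $91.63
Dental plan: $92.66
Total deductions = $143.95 + $312.88 + $38.25 + $10.28 + $133.67 + $40.51 + $111.56 + $91.63 + $92.66 = $975.39
Net pay = $2,056.40 − $975.39 = $1,081.01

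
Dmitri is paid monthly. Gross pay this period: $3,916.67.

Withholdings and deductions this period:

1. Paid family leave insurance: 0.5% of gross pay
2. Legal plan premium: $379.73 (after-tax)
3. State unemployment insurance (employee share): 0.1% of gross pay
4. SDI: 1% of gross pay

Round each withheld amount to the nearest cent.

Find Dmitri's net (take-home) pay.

$3,474.27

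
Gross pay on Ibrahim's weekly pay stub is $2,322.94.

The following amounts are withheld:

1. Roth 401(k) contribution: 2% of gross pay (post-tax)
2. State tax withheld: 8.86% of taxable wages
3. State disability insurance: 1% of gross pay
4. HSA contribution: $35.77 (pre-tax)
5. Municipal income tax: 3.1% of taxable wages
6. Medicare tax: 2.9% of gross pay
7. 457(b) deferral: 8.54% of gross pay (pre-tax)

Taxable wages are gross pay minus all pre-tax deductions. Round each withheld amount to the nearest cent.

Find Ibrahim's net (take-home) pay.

$1,701.91

HSA contribution: $35.77
457(b) deferral: $2,322.94 × 0.0854 = $198.38
Pre-tax total = $35.77 + $198.38 = $234.15
Taxable wages = $2,322.94 − $234.15 = $2,088.79
State tax withheld: $2,088.79 × 0.0886 = $185.07
Municipal income tax: $2,088.79 × 0.031 = $64.75
State disability insurance: $2,322.94 × 0.01 = $23.23
Medicare tax: $2,322.94 × 0.029 = $67.37
Roth 401(k) contribution: $2,322.94 × 0.02 = $46.46
Total deductions = $35.77 + $198.38 + $185.07 + $64.75 + $23.23 + $67.37 + $46.46 = $621.03
Net pay = $2,322.94 − $621.03 = $1,701.91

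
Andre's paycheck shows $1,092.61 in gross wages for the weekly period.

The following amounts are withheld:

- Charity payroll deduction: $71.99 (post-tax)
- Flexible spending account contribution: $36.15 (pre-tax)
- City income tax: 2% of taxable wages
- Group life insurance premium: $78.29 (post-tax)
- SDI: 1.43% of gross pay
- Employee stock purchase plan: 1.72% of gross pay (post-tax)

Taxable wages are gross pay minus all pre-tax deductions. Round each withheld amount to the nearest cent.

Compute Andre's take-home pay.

Flexible spending account contribution: $36.15
Taxable wages = $1,092.61 − $36.15 = $1,056.46
City income tax: $1,056.46 × 0.02 = $21.13
SDI: $1,092.61 × 0.0143 = $15.62
Employee stock purchase plan: $1,092.61 × 0.0172 = $18.79
Group life insurance premium: $78.29
Charity payroll deduction: $71.99
Total deductions = $36.15 + $21.13 + $15.62 + $18.79 + $78.29 + $71.99 = $241.97
Net pay = $1,092.61 − $241.97 = $850.64

$850.64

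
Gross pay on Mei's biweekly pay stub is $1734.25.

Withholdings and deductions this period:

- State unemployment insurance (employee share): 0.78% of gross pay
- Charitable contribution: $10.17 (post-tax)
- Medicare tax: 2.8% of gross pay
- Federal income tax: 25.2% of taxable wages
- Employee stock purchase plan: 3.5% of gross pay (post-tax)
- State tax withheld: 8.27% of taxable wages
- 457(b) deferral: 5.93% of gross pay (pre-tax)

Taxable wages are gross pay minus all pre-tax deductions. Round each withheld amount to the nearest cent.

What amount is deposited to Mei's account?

$952.41

457(b) deferral: $1734.25 × 0.0593 = $102.84
Taxable wages = $1734.25 − $102.84 = $1631.41
Federal income tax: $1631.41 × 0.252 = $411.12
State tax withheld: $1631.41 × 0.0827 = $134.92
Medicare tax: $1734.25 × 0.028 = $48.56
State unemployment insurance (employee share): $1734.25 × 0.0078 = $13.53
Charitable contribution: $10.17
Employee stock purchase plan: $1734.25 × 0.035 = $60.70
Total deductions = $102.84 + $411.12 + $134.92 + $48.56 + $13.53 + $10.17 + $60.70 = $781.84
Net pay = $1734.25 − $781.84 = $952.41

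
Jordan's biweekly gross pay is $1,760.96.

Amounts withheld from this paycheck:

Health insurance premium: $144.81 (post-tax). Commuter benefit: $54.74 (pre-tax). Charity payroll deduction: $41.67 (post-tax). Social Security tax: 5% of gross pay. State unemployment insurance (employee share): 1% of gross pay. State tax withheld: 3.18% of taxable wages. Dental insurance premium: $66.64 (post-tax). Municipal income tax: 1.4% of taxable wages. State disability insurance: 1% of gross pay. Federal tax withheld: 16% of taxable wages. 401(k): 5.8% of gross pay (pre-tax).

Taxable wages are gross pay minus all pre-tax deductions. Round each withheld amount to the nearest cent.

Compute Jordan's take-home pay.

401(k): $1,760.96 × 0.058 = $102.14
Commuter benefit: $54.74
Pre-tax total = $102.14 + $54.74 = $156.88
Taxable wages = $1,760.96 − $156.88 = $1,604.08
Municipal income tax: $1,604.08 × 0.014 = $22.46
Federal tax withheld: $1,604.08 × 0.16 = $256.65
State tax withheld: $1,604.08 × 0.0318 = $51.01
State disability insurance: $1,760.96 × 0.01 = $17.61
Social Security tax: $1,760.96 × 0.05 = $88.05
State unemployment insurance (employee share): $1,760.96 × 0.01 = $17.61
Health insurance premium: $144.81
Dental insurance premium: $66.64
Charity payroll deduction: $41.67
Total deductions = $102.14 + $54.74 + $22.46 + $256.65 + $51.01 + $17.61 + $88.05 + $17.61 + $144.81 + $66.64 + $41.67 = $863.39
Net pay = $1,760.96 − $863.39 = $897.57

$897.57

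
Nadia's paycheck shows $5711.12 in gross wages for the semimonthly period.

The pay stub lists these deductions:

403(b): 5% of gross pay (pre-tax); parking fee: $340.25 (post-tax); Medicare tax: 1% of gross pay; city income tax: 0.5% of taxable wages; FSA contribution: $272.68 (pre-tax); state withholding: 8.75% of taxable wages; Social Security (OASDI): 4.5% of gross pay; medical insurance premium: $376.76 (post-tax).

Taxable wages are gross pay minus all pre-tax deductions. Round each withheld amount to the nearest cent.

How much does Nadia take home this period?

403(b): $5711.12 × 0.05 = $285.56
FSA contribution: $272.68
Pre-tax total = $285.56 + $272.68 = $558.24
Taxable wages = $5711.12 − $558.24 = $5152.88
City income tax: $5152.88 × 0.005 = $25.76
State withholding: $5152.88 × 0.0875 = $450.88
Medicare tax: $5711.12 × 0.01 = $57.11
Social Security (OASDI): $5711.12 × 0.045 = $257.00
Parking fee: $340.25
Medical insurance premium: $376.76
Total deductions = $285.56 + $272.68 + $25.76 + $450.88 + $57.11 + $257.00 + $340.25 + $376.76 = $2066.00
Net pay = $5711.12 − $2066.00 = $3645.12

$3645.12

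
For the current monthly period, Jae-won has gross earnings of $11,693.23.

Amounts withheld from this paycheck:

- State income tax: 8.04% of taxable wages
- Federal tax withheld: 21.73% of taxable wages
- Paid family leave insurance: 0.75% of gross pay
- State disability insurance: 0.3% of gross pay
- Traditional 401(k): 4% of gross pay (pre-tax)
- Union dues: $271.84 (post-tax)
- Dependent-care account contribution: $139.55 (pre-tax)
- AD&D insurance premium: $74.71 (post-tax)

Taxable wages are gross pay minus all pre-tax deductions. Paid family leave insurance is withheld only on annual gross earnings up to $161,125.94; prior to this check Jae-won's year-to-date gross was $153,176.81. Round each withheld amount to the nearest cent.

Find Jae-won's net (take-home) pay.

Traditional 401(k): $11,693.23 × 0.04 = $467.73
Dependent-care account contribution: $139.55
Pre-tax total = $467.73 + $139.55 = $607.28
Taxable wages = $11,693.23 − $607.28 = $11,085.95
State income tax: $11,085.95 × 0.0804 = $891.31
Federal tax withheld: $11,085.95 × 0.2173 = $2,408.98
State disability insurance: $11,693.23 × 0.003 = $35.08
Paid family leave insurance: only $161,125.94 − $153,176.81 = $7,949.13 of this check is subject → $7,949.13 × 0.0075 = $59.62
AD&D insurance premium: $74.71
Union dues: $271.84
Total deductions = $467.73 + $139.55 + $891.31 + $2,408.98 + $35.08 + $59.62 + $74.71 + $271.84 = $4,348.82
Net pay = $11,693.23 − $4,348.82 = $7,344.41

$7,344.41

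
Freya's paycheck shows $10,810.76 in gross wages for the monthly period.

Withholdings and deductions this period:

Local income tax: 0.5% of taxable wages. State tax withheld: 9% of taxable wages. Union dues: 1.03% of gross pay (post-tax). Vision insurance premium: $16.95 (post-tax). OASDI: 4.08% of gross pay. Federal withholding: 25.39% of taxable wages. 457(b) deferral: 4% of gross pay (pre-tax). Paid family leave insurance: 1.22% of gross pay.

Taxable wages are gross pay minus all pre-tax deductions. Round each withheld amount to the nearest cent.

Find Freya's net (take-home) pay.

457(b) deferral: $10,810.76 × 0.04 = $432.43
Taxable wages = $10,810.76 − $432.43 = $10,378.33
Federal withholding: $10,378.33 × 0.2539 = $2,635.06
State tax withheld: $10,378.33 × 0.09 = $934.05
Local income tax: $10,378.33 × 0.005 = $51.89
OASDI: $10,810.76 × 0.0408 = $441.08
Paid family leave insurance: $10,810.76 × 0.0122 = $131.89
Vision insurance premium: $16.95
Union dues: $10,810.76 × 0.0103 = $111.35
Total deductions = $432.43 + $2,635.06 + $934.05 + $51.89 + $441.08 + $131.89 + $16.95 + $111.35 = $4,754.70
Net pay = $10,810.76 − $4,754.70 = $6,056.06

$6,056.06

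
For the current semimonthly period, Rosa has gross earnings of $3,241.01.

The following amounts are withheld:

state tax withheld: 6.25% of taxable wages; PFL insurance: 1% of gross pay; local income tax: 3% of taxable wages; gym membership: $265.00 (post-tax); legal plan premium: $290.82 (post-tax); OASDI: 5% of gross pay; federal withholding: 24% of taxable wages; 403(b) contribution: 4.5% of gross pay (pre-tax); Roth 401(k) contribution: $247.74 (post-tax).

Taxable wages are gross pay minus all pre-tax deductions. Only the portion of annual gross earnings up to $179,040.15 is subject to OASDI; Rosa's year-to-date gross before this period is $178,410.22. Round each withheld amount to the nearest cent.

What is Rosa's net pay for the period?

$1,198.55

403(b) contribution: $3,241.01 × 0.045 = $145.85
Taxable wages = $3,241.01 − $145.85 = $3,095.16
Local income tax: $3,095.16 × 0.03 = $92.85
State tax withheld: $3,095.16 × 0.0625 = $193.45
Federal withholding: $3,095.16 × 0.24 = $742.84
OASDI: only $179,040.15 − $178,410.22 = $629.93 of this check is subject → $629.93 × 0.05 = $31.50
PFL insurance: $3,241.01 × 0.01 = $32.41
Gym membership: $265.00
Legal plan premium: $290.82
Roth 401(k) contribution: $247.74
Total deductions = $145.85 + $92.85 + $193.45 + $742.84 + $31.50 + $32.41 + $265.00 + $290.82 + $247.74 = $2,042.46
Net pay = $3,241.01 − $2,042.46 = $1,198.55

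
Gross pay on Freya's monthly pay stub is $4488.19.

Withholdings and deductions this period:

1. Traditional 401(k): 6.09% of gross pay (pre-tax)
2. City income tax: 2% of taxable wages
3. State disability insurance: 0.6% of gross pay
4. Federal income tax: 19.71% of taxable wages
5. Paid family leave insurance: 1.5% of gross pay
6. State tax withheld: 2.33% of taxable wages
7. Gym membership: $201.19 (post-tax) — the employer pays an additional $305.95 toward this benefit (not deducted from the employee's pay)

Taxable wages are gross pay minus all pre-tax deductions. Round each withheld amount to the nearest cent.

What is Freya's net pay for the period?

Traditional 401(k): $4488.19 × 0.0609 = $273.33
Taxable wages = $4488.19 − $273.33 = $4214.86
City income tax: $4214.86 × 0.02 = $84.30
State tax withheld: $4214.86 × 0.0233 = $98.21
Federal income tax: $4214.86 × 0.1971 = $830.75
Paid family leave insurance: $4488.19 × 0.015 = $67.32
State disability insurance: $4488.19 × 0.006 = $26.93
Gym membership: $201.19
(Employer's $305.95 toward gym membership is not withheld from the employee.)
Total deductions = $273.33 + $84.30 + $98.21 + $830.75 + $67.32 + $26.93 + $201.19 = $1582.03
Net pay = $4488.19 − $1582.03 = $2906.16

$2906.16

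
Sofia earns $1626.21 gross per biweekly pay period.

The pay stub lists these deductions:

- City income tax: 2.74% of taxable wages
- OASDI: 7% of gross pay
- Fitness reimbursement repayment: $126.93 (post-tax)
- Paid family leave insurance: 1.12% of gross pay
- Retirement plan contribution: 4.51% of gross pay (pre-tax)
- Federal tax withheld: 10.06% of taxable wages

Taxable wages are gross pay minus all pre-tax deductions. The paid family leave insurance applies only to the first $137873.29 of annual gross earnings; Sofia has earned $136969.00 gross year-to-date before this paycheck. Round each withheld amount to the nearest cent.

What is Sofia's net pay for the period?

$1103.21

Retirement plan contribution: $1626.21 × 0.0451 = $73.34
Taxable wages = $1626.21 − $73.34 = $1552.87
Federal tax withheld: $1552.87 × 0.1006 = $156.22
City income tax: $1552.87 × 0.0274 = $42.55
Paid family leave insurance: only $137873.29 − $136969.00 = $904.29 of this check is subject → $904.29 × 0.0112 = $10.13
OASDI: $1626.21 × 0.07 = $113.83
Fitness reimbursement repayment: $126.93
Total deductions = $73.34 + $156.22 + $42.55 + $10.13 + $113.83 + $126.93 = $523.00
Net pay = $1626.21 − $523.00 = $1103.21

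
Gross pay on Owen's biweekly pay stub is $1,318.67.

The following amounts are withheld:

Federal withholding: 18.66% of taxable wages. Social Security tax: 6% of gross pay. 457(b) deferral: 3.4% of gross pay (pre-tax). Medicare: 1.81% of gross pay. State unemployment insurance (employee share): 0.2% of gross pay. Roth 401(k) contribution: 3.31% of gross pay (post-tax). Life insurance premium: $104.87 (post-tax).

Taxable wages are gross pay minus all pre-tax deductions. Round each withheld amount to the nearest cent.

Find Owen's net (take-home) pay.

$781.99

457(b) deferral: $1,318.67 × 0.034 = $44.83
Taxable wages = $1,318.67 − $44.83 = $1,273.84
Federal withholding: $1,273.84 × 0.1866 = $237.70
Social Security tax: $1,318.67 × 0.06 = $79.12
State unemployment insurance (employee share): $1,318.67 × 0.002 = $2.64
Medicare: $1,318.67 × 0.0181 = $23.87
Roth 401(k) contribution: $1,318.67 × 0.0331 = $43.65
Life insurance premium: $104.87
Total deductions = $44.83 + $237.70 + $79.12 + $2.64 + $23.87 + $43.65 + $104.87 = $536.68
Net pay = $1,318.67 − $536.68 = $781.99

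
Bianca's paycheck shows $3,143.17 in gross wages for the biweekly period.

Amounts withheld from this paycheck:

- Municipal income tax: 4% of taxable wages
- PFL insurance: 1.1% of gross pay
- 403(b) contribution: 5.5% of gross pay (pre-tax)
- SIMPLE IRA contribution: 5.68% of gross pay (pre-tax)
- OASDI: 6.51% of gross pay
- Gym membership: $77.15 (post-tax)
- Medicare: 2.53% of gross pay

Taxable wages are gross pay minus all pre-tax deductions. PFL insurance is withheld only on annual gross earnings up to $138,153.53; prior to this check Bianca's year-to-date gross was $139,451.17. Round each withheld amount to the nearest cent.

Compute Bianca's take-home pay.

SIMPLE IRA contribution: $3,143.17 × 0.0568 = $178.53
403(b) contribution: $3,143.17 × 0.055 = $172.87
Pre-tax total = $178.53 + $172.87 = $351.40
Taxable wages = $3,143.17 − $351.40 = $2,791.77
Municipal income tax: $2,791.77 × 0.04 = $111.67
OASDI: $3,143.17 × 0.0651 = $204.62
PFL insurance: annual cap $138,153.53 already reached (YTD $139,451.17), so $0.00
Medicare: $3,143.17 × 0.0253 = $79.52
Gym membership: $77.15
Total deductions = $178.53 + $172.87 + $111.67 + $204.62 + $0.00 + $79.52 + $77.15 = $824.36
Net pay = $3,143.17 − $824.36 = $2,318.81

$2,318.81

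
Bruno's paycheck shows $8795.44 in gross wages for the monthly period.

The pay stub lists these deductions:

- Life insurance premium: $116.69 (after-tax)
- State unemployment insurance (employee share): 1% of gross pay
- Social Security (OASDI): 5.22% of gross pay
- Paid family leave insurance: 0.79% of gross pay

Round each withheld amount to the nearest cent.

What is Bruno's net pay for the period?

$8062.20

Paid family leave insurance: $8795.44 × 0.0079 = $69.48
State unemployment insurance (employee share): $8795.44 × 0.01 = $87.95
Social Security (OASDI): $8795.44 × 0.0522 = $459.12
Life insurance premium: $116.69
Total deductions = $69.48 + $87.95 + $459.12 + $116.69 = $733.24
Net pay = $8795.44 − $733.24 = $8062.20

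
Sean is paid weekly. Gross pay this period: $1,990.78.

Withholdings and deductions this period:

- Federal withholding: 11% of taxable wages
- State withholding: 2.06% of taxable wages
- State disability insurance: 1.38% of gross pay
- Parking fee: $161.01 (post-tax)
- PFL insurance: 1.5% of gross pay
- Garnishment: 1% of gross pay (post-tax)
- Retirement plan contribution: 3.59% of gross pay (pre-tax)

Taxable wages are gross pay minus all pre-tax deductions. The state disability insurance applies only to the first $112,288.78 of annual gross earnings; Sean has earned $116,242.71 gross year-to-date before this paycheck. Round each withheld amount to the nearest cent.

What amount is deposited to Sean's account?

Retirement plan contribution: $1,990.78 × 0.0359 = $71.47
Taxable wages = $1,990.78 − $71.47 = $1,919.31
State withholding: $1,919.31 × 0.0206 = $39.54
Federal withholding: $1,919.31 × 0.11 = $211.12
PFL insurance: $1,990.78 × 0.015 = $29.86
State disability insurance: annual cap $112,288.78 already reached (YTD $116,242.71), so $0.00
Parking fee: $161.01
Garnishment: $1,990.78 × 0.01 = $19.91
Total deductions = $71.47 + $39.54 + $211.12 + $29.86 + $0.00 + $161.01 + $19.91 = $532.91
Net pay = $1,990.78 − $532.91 = $1,457.87

$1,457.87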